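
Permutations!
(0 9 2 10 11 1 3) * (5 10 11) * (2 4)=(0 9 4 2 11 1 3)(5 10)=[9, 3, 11, 0, 2, 10, 6, 7, 8, 4, 5, 1]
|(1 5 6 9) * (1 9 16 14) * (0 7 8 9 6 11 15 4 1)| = |(0 7 8 9 6 16 14)(1 5 11 15 4)| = 35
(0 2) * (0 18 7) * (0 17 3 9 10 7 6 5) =[2, 1, 18, 9, 4, 0, 5, 17, 8, 10, 7, 11, 12, 13, 14, 15, 16, 3, 6] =(0 2 18 6 5)(3 9 10 7 17)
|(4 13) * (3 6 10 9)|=4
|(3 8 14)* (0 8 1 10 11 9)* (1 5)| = 9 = |(0 8 14 3 5 1 10 11 9)|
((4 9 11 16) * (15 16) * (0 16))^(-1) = (0 15 11 9 4 16)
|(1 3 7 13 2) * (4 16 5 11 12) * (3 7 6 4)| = 28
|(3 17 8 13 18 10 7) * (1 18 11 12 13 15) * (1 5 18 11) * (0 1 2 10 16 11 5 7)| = |(0 1 5 18 16 11 12 13 2 10)(3 17 8 15 7)| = 10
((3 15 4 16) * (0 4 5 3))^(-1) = (0 16 4)(3 5 15)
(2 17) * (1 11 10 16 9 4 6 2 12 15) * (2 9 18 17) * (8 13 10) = (1 11 8 13 10 16 18 17 12 15)(4 6 9) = [0, 11, 2, 3, 6, 5, 9, 7, 13, 4, 16, 8, 15, 10, 14, 1, 18, 12, 17]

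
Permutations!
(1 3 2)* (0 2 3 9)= (0 2 1 9)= [2, 9, 1, 3, 4, 5, 6, 7, 8, 0]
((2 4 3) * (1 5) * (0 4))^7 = ((0 4 3 2)(1 5))^7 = (0 2 3 4)(1 5)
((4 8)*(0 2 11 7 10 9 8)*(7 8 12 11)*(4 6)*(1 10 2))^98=((0 1 10 9 12 11 8 6 4)(2 7))^98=(0 4 6 8 11 12 9 10 1)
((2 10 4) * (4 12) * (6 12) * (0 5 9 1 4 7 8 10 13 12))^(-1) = ((0 5 9 1 4 2 13 12 7 8 10 6))^(-1) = (0 6 10 8 7 12 13 2 4 1 9 5)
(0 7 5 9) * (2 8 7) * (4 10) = (0 2 8 7 5 9)(4 10) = [2, 1, 8, 3, 10, 9, 6, 5, 7, 0, 4]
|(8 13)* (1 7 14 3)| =|(1 7 14 3)(8 13)| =4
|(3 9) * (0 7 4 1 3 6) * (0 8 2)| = |(0 7 4 1 3 9 6 8 2)| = 9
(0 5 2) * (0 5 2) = (0 2 5) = [2, 1, 5, 3, 4, 0]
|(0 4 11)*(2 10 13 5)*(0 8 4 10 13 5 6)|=6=|(0 10 5 2 13 6)(4 11 8)|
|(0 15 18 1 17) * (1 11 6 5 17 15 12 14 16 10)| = 12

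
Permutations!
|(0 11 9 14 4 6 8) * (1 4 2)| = |(0 11 9 14 2 1 4 6 8)| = 9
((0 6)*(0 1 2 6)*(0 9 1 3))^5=((0 9 1 2 6 3))^5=(0 3 6 2 1 9)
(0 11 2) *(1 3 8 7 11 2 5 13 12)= (0 2)(1 3 8 7 11 5 13 12)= [2, 3, 0, 8, 4, 13, 6, 11, 7, 9, 10, 5, 1, 12]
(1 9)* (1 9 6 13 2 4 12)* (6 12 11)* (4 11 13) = (1 12)(2 11 6 4 13) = [0, 12, 11, 3, 13, 5, 4, 7, 8, 9, 10, 6, 1, 2]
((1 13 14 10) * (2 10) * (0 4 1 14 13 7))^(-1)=(0 7 1 4)(2 14 10)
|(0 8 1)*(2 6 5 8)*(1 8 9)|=6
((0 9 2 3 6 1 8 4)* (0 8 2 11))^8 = (0 11 9)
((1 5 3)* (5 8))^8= (8)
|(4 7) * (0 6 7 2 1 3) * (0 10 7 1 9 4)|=6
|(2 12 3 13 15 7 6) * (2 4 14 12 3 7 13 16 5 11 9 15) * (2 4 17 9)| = |(2 3 16 5 11)(4 14 12 7 6 17 9 15 13)| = 45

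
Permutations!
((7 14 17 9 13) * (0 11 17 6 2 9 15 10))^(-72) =(0 15 11 10 17)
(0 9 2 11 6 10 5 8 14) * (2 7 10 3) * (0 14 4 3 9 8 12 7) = (14)(0 8 4 3 2 11 6 9)(5 12 7 10) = [8, 1, 11, 2, 3, 12, 9, 10, 4, 0, 5, 6, 7, 13, 14]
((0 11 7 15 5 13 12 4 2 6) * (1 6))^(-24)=(0 1 4 13 15 11 6 2 12 5 7)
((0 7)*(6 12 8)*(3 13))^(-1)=((0 7)(3 13)(6 12 8))^(-1)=(0 7)(3 13)(6 8 12)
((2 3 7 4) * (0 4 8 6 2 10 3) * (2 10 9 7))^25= (0 3 6 7 4 2 10 8 9)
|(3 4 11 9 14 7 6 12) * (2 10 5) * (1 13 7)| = 30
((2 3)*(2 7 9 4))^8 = ((2 3 7 9 4))^8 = (2 9 3 4 7)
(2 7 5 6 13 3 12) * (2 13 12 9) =(2 7 5 6 12 13 3 9) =[0, 1, 7, 9, 4, 6, 12, 5, 8, 2, 10, 11, 13, 3]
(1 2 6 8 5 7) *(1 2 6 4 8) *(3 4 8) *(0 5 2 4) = [5, 6, 8, 0, 3, 7, 1, 4, 2] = (0 5 7 4 3)(1 6)(2 8)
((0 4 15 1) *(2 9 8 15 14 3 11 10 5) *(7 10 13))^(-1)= (0 1 15 8 9 2 5 10 7 13 11 3 14 4)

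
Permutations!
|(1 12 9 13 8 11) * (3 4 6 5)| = 12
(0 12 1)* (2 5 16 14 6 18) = (0 12 1)(2 5 16 14 6 18) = [12, 0, 5, 3, 4, 16, 18, 7, 8, 9, 10, 11, 1, 13, 6, 15, 14, 17, 2]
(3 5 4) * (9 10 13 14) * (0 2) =(0 2)(3 5 4)(9 10 13 14) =[2, 1, 0, 5, 3, 4, 6, 7, 8, 10, 13, 11, 12, 14, 9]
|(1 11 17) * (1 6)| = 4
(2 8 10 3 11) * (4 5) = (2 8 10 3 11)(4 5) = [0, 1, 8, 11, 5, 4, 6, 7, 10, 9, 3, 2]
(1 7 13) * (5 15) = (1 7 13)(5 15) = [0, 7, 2, 3, 4, 15, 6, 13, 8, 9, 10, 11, 12, 1, 14, 5]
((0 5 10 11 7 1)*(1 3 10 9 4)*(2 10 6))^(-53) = ((0 5 9 4 1)(2 10 11 7 3 6))^(-53) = (0 9 1 5 4)(2 10 11 7 3 6)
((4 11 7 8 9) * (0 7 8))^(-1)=((0 7)(4 11 8 9))^(-1)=(0 7)(4 9 8 11)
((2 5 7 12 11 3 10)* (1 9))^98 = ((1 9)(2 5 7 12 11 3 10))^98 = (12)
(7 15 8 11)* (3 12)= [0, 1, 2, 12, 4, 5, 6, 15, 11, 9, 10, 7, 3, 13, 14, 8]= (3 12)(7 15 8 11)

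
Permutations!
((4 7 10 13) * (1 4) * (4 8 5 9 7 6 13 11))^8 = ((1 8 5 9 7 10 11 4 6 13))^8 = (1 6 11 7 5)(4 10 9 8 13)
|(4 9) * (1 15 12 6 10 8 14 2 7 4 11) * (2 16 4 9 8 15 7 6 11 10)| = 28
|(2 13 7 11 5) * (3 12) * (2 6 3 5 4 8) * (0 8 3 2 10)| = 9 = |(0 8 10)(2 13 7 11 4 3 12 5 6)|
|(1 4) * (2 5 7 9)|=4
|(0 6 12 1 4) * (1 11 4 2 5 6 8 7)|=|(0 8 7 1 2 5 6 12 11 4)|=10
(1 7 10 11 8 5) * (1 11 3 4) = (1 7 10 3 4)(5 11 8) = [0, 7, 2, 4, 1, 11, 6, 10, 5, 9, 3, 8]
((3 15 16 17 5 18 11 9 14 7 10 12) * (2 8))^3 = (2 8)(3 17 11 7)(5 9 10 15)(12 16 18 14)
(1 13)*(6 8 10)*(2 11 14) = (1 13)(2 11 14)(6 8 10) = [0, 13, 11, 3, 4, 5, 8, 7, 10, 9, 6, 14, 12, 1, 2]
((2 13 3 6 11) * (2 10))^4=((2 13 3 6 11 10))^4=(2 11 3)(6 13 10)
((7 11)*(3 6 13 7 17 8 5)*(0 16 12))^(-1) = (0 12 16)(3 5 8 17 11 7 13 6)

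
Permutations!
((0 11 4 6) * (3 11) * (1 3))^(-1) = ((0 1 3 11 4 6))^(-1) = (0 6 4 11 3 1)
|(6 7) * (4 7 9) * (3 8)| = 4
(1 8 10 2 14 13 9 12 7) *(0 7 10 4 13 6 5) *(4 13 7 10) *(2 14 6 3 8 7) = [10, 7, 6, 8, 2, 0, 5, 1, 13, 12, 14, 11, 4, 9, 3] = (0 10 14 3 8 13 9 12 4 2 6 5)(1 7)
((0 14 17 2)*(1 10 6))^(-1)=(0 2 17 14)(1 6 10)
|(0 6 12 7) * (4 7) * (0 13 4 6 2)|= 6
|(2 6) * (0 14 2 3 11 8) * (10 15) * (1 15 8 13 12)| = 12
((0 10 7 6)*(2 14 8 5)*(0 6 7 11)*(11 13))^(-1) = (0 11 13 10)(2 5 8 14)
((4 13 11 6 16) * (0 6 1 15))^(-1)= (0 15 1 11 13 4 16 6)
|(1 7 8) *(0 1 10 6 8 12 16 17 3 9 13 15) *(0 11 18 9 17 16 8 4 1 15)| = 42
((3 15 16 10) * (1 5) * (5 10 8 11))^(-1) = ((1 10 3 15 16 8 11 5))^(-1) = (1 5 11 8 16 15 3 10)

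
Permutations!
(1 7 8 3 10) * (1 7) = [0, 1, 2, 10, 4, 5, 6, 8, 3, 9, 7] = (3 10 7 8)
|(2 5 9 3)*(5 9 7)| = |(2 9 3)(5 7)| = 6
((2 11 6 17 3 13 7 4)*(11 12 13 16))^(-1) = ((2 12 13 7 4)(3 16 11 6 17))^(-1) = (2 4 7 13 12)(3 17 6 11 16)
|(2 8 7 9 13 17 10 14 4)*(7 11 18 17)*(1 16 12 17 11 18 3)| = |(1 16 12 17 10 14 4 2 8 18 11 3)(7 9 13)| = 12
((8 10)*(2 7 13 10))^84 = (2 8 10 13 7)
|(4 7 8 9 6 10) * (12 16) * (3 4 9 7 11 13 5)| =30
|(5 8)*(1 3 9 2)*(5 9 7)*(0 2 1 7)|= 8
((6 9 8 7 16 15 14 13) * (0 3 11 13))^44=(16)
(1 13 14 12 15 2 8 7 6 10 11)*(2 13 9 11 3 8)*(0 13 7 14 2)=(0 13 2)(1 9 11)(3 8 14 12 15 7 6 10)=[13, 9, 0, 8, 4, 5, 10, 6, 14, 11, 3, 1, 15, 2, 12, 7]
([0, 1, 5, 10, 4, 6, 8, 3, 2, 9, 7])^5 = (2 5 6 8)(3 7 10)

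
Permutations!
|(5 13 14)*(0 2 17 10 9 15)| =|(0 2 17 10 9 15)(5 13 14)| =6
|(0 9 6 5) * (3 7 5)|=|(0 9 6 3 7 5)|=6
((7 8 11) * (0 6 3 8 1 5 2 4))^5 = ((0 6 3 8 11 7 1 5 2 4))^5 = (0 7)(1 6)(2 8)(3 5)(4 11)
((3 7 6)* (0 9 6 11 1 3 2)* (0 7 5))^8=(0 5 3 1 11 7 2 6 9)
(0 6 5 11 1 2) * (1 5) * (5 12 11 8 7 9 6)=(0 5 8 7 9 6 1 2)(11 12)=[5, 2, 0, 3, 4, 8, 1, 9, 7, 6, 10, 12, 11]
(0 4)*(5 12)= (0 4)(5 12)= [4, 1, 2, 3, 0, 12, 6, 7, 8, 9, 10, 11, 5]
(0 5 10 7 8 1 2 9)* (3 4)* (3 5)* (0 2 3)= (1 3 4 5 10 7 8)(2 9)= [0, 3, 9, 4, 5, 10, 6, 8, 1, 2, 7]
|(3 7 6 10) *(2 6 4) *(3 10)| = 5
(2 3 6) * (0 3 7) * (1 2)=(0 3 6 1 2 7)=[3, 2, 7, 6, 4, 5, 1, 0]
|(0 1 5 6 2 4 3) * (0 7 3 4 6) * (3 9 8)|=12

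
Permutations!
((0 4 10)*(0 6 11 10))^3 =((0 4)(6 11 10))^3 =(11)(0 4)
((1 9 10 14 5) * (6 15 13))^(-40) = (6 13 15)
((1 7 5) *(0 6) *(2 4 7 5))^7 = ((0 6)(1 5)(2 4 7))^7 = (0 6)(1 5)(2 4 7)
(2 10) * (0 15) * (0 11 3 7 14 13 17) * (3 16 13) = (0 15 11 16 13 17)(2 10)(3 7 14) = [15, 1, 10, 7, 4, 5, 6, 14, 8, 9, 2, 16, 12, 17, 3, 11, 13, 0]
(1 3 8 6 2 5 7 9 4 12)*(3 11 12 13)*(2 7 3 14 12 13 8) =(1 11 13 14 12)(2 5 3)(4 8 6 7 9) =[0, 11, 5, 2, 8, 3, 7, 9, 6, 4, 10, 13, 1, 14, 12]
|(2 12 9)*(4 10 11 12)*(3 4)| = |(2 3 4 10 11 12 9)| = 7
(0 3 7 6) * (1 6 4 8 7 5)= (0 3 5 1 6)(4 8 7)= [3, 6, 2, 5, 8, 1, 0, 4, 7]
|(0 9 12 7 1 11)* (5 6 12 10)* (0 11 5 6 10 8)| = 6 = |(0 9 8)(1 5 10 6 12 7)|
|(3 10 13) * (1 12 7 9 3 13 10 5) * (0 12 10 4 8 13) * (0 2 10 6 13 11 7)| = 12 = |(0 12)(1 6 13 2 10 4 8 11 7 9 3 5)|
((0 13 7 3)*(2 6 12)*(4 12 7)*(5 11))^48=((0 13 4 12 2 6 7 3)(5 11))^48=(13)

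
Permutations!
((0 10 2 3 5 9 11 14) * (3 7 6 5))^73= ((0 10 2 7 6 5 9 11 14))^73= (0 10 2 7 6 5 9 11 14)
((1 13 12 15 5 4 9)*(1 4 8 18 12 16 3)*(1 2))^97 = (1 16 2 13 3)(4 9)(5 18 15 8 12)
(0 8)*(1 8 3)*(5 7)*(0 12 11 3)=(1 8 12 11 3)(5 7)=[0, 8, 2, 1, 4, 7, 6, 5, 12, 9, 10, 3, 11]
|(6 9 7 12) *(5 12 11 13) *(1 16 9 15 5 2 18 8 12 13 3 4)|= 56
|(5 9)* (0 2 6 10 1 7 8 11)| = |(0 2 6 10 1 7 8 11)(5 9)| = 8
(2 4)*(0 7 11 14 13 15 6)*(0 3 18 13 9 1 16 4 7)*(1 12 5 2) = [0, 16, 7, 18, 1, 2, 3, 11, 8, 12, 10, 14, 5, 15, 9, 6, 4, 17, 13] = (1 16 4)(2 7 11 14 9 12 5)(3 18 13 15 6)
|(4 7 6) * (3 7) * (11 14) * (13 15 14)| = 4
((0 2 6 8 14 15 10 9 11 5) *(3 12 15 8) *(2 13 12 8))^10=(0 12 10 11)(5 13 15 9)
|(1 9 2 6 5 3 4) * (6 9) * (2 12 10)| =|(1 6 5 3 4)(2 9 12 10)| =20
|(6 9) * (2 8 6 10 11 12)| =|(2 8 6 9 10 11 12)| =7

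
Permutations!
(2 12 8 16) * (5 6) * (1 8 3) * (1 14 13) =(1 8 16 2 12 3 14 13)(5 6) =[0, 8, 12, 14, 4, 6, 5, 7, 16, 9, 10, 11, 3, 1, 13, 15, 2]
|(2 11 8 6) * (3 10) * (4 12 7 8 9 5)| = 18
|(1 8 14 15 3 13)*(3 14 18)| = |(1 8 18 3 13)(14 15)| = 10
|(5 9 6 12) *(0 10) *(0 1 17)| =|(0 10 1 17)(5 9 6 12)| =4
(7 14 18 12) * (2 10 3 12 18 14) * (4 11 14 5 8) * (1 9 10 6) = (18)(1 9 10 3 12 7 2 6)(4 11 14 5 8) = [0, 9, 6, 12, 11, 8, 1, 2, 4, 10, 3, 14, 7, 13, 5, 15, 16, 17, 18]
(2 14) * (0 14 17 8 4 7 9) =(0 14 2 17 8 4 7 9) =[14, 1, 17, 3, 7, 5, 6, 9, 4, 0, 10, 11, 12, 13, 2, 15, 16, 8]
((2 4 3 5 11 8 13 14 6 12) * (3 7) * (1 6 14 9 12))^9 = ((14)(1 6)(2 4 7 3 5 11 8 13 9 12))^9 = (14)(1 6)(2 12 9 13 8 11 5 3 7 4)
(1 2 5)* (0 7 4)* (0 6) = (0 7 4 6)(1 2 5) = [7, 2, 5, 3, 6, 1, 0, 4]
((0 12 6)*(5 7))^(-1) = (0 6 12)(5 7)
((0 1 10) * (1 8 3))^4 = (0 10 1 3 8)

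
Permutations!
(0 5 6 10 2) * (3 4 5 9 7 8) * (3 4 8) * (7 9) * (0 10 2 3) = [7, 1, 10, 8, 5, 6, 2, 0, 4, 9, 3] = (0 7)(2 10 3 8 4 5 6)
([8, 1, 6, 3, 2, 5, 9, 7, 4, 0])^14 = [4, 1, 9, 3, 6, 5, 0, 7, 2, 8]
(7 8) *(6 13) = (6 13)(7 8) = [0, 1, 2, 3, 4, 5, 13, 8, 7, 9, 10, 11, 12, 6]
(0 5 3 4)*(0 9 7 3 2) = [5, 1, 0, 4, 9, 2, 6, 3, 8, 7] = (0 5 2)(3 4 9 7)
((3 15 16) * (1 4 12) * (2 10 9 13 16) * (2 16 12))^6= (16)(1 12 13 9 10 2 4)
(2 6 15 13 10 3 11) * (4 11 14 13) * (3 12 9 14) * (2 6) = [0, 1, 2, 3, 11, 5, 15, 7, 8, 14, 12, 6, 9, 10, 13, 4] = (4 11 6 15)(9 14 13 10 12)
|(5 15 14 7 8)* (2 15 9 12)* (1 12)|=9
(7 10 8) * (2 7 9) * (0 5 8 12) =(0 5 8 9 2 7 10 12) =[5, 1, 7, 3, 4, 8, 6, 10, 9, 2, 12, 11, 0]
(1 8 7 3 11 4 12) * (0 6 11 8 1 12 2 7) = (12)(0 6 11 4 2 7 3 8) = [6, 1, 7, 8, 2, 5, 11, 3, 0, 9, 10, 4, 12]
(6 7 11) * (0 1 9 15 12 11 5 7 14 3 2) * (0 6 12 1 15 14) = (0 15 1 9 14 3 2 6)(5 7)(11 12) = [15, 9, 6, 2, 4, 7, 0, 5, 8, 14, 10, 12, 11, 13, 3, 1]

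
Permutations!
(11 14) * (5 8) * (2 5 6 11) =(2 5 8 6 11 14) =[0, 1, 5, 3, 4, 8, 11, 7, 6, 9, 10, 14, 12, 13, 2]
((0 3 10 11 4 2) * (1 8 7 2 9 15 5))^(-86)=((0 3 10 11 4 9 15 5 1 8 7 2))^(-86)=(0 7 1 15 4 10)(2 8 5 9 11 3)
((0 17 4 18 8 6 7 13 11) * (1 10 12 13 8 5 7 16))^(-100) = (0 13 10 16 8 5 4)(1 6 7 18 17 11 12)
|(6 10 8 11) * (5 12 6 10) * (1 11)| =|(1 11 10 8)(5 12 6)| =12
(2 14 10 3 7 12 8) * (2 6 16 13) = (2 14 10 3 7 12 8 6 16 13) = [0, 1, 14, 7, 4, 5, 16, 12, 6, 9, 3, 11, 8, 2, 10, 15, 13]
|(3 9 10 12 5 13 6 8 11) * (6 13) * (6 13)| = |(3 9 10 12 5 13 6 8 11)| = 9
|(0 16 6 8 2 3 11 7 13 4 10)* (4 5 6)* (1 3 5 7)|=12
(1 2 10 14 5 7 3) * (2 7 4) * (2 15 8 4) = [0, 7, 10, 1, 15, 2, 6, 3, 4, 9, 14, 11, 12, 13, 5, 8] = (1 7 3)(2 10 14 5)(4 15 8)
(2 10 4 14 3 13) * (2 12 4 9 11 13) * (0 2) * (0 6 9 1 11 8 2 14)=(0 14 3 6 9 8 2 10 1 11 13 12 4)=[14, 11, 10, 6, 0, 5, 9, 7, 2, 8, 1, 13, 4, 12, 3]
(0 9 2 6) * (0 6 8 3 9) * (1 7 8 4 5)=[0, 7, 4, 9, 5, 1, 6, 8, 3, 2]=(1 7 8 3 9 2 4 5)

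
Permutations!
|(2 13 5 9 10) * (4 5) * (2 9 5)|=6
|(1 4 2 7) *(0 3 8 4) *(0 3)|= |(1 3 8 4 2 7)|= 6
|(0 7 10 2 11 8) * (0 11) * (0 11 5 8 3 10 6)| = |(0 7 6)(2 11 3 10)(5 8)| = 12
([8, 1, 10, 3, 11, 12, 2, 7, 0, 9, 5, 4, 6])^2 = (2 5 6 10 12)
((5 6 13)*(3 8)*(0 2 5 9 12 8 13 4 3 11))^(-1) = (0 11 8 12 9 13 3 4 6 5 2)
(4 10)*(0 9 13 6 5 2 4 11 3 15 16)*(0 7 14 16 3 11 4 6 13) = [9, 1, 6, 15, 10, 2, 5, 14, 8, 0, 4, 11, 12, 13, 16, 3, 7] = (0 9)(2 6 5)(3 15)(4 10)(7 14 16)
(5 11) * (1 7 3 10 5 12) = (1 7 3 10 5 11 12) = [0, 7, 2, 10, 4, 11, 6, 3, 8, 9, 5, 12, 1]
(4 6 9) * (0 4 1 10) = [4, 10, 2, 3, 6, 5, 9, 7, 8, 1, 0] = (0 4 6 9 1 10)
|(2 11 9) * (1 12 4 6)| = |(1 12 4 6)(2 11 9)| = 12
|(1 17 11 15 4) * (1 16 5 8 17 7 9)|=|(1 7 9)(4 16 5 8 17 11 15)|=21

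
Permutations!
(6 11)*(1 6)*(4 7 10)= (1 6 11)(4 7 10)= [0, 6, 2, 3, 7, 5, 11, 10, 8, 9, 4, 1]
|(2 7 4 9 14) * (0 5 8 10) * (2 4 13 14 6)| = 28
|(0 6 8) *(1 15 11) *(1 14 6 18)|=8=|(0 18 1 15 11 14 6 8)|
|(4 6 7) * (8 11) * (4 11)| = |(4 6 7 11 8)| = 5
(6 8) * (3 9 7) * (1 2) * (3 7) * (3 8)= (1 2)(3 9 8 6)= [0, 2, 1, 9, 4, 5, 3, 7, 6, 8]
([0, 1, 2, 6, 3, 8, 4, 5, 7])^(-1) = (3 4 6)(5 7 8)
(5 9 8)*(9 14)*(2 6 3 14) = [0, 1, 6, 14, 4, 2, 3, 7, 5, 8, 10, 11, 12, 13, 9] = (2 6 3 14 9 8 5)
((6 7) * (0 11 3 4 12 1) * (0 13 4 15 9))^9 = ((0 11 3 15 9)(1 13 4 12)(6 7))^9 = (0 9 15 3 11)(1 13 4 12)(6 7)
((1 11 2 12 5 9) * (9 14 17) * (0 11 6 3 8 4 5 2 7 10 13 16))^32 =((0 11 7 10 13 16)(1 6 3 8 4 5 14 17 9)(2 12))^32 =(0 7 13)(1 5 6 14 3 17 8 9 4)(10 16 11)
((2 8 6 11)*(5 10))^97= ((2 8 6 11)(5 10))^97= (2 8 6 11)(5 10)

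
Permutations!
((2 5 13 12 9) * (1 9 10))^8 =((1 9 2 5 13 12 10))^8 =(1 9 2 5 13 12 10)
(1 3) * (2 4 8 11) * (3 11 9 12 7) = (1 11 2 4 8 9 12 7 3) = [0, 11, 4, 1, 8, 5, 6, 3, 9, 12, 10, 2, 7]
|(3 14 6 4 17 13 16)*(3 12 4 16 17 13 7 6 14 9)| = |(3 9)(4 13 17 7 6 16 12)| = 14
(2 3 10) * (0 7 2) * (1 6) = (0 7 2 3 10)(1 6) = [7, 6, 3, 10, 4, 5, 1, 2, 8, 9, 0]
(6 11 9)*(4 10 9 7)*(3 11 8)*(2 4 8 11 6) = [0, 1, 4, 6, 10, 5, 11, 8, 3, 2, 9, 7] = (2 4 10 9)(3 6 11 7 8)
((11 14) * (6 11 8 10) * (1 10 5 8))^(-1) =(1 14 11 6 10)(5 8)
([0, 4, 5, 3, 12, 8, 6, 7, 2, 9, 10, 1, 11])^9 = (1 4 12 11)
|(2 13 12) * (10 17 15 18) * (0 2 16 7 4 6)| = |(0 2 13 12 16 7 4 6)(10 17 15 18)| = 8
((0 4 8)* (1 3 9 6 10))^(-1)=(0 8 4)(1 10 6 9 3)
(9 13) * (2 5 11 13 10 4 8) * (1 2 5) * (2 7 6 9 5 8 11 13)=[0, 7, 1, 3, 11, 13, 9, 6, 8, 10, 4, 2, 12, 5]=(1 7 6 9 10 4 11 2)(5 13)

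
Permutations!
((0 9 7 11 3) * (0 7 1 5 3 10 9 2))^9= ((0 2)(1 5 3 7 11 10 9))^9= (0 2)(1 3 11 9 5 7 10)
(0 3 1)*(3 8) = (0 8 3 1) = [8, 0, 2, 1, 4, 5, 6, 7, 3]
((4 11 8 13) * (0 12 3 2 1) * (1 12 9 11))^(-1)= ((0 9 11 8 13 4 1)(2 12 3))^(-1)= (0 1 4 13 8 11 9)(2 3 12)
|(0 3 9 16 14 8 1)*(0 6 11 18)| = |(0 3 9 16 14 8 1 6 11 18)| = 10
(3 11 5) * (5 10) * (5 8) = [0, 1, 2, 11, 4, 3, 6, 7, 5, 9, 8, 10] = (3 11 10 8 5)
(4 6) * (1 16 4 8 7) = [0, 16, 2, 3, 6, 5, 8, 1, 7, 9, 10, 11, 12, 13, 14, 15, 4] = (1 16 4 6 8 7)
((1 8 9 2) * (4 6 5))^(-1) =(1 2 9 8)(4 5 6)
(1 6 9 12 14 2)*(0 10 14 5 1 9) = (0 10 14 2 9 12 5 1 6) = [10, 6, 9, 3, 4, 1, 0, 7, 8, 12, 14, 11, 5, 13, 2]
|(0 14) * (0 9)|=|(0 14 9)|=3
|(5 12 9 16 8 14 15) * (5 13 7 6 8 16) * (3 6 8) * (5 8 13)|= 6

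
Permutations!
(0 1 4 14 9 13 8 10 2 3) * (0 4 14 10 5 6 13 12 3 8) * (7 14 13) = (0 1 13)(2 8 5 6 7 14 9 12 3 4 10) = [1, 13, 8, 4, 10, 6, 7, 14, 5, 12, 2, 11, 3, 0, 9]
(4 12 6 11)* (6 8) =(4 12 8 6 11) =[0, 1, 2, 3, 12, 5, 11, 7, 6, 9, 10, 4, 8]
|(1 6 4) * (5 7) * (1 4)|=2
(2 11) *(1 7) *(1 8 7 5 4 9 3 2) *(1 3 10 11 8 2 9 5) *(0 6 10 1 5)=(0 6 10 11 3 9 1 5 4)(2 8 7)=[6, 5, 8, 9, 0, 4, 10, 2, 7, 1, 11, 3]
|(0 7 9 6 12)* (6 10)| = |(0 7 9 10 6 12)| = 6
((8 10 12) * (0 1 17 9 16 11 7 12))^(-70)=(17)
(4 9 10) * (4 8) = (4 9 10 8) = [0, 1, 2, 3, 9, 5, 6, 7, 4, 10, 8]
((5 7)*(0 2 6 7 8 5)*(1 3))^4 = (8)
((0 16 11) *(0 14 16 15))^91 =(0 15)(11 14 16)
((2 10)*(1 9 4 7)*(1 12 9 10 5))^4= (12)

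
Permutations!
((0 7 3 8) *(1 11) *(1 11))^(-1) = (11)(0 8 3 7)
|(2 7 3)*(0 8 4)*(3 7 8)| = 5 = |(0 3 2 8 4)|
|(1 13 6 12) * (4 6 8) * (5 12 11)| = |(1 13 8 4 6 11 5 12)| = 8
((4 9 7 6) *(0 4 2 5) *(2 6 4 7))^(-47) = (0 7 4 9 2 5)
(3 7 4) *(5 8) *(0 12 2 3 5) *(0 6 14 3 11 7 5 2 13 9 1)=(0 12 13 9 1)(2 11 7 4)(3 5 8 6 14)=[12, 0, 11, 5, 2, 8, 14, 4, 6, 1, 10, 7, 13, 9, 3]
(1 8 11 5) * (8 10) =(1 10 8 11 5) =[0, 10, 2, 3, 4, 1, 6, 7, 11, 9, 8, 5]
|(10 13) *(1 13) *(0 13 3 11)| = 6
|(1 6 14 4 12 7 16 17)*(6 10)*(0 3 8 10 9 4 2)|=7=|(0 3 8 10 6 14 2)(1 9 4 12 7 16 17)|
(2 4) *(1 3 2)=(1 3 2 4)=[0, 3, 4, 2, 1]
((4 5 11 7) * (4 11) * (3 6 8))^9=((3 6 8)(4 5)(7 11))^9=(4 5)(7 11)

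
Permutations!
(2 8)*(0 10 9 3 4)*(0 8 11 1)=(0 10 9 3 4 8 2 11 1)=[10, 0, 11, 4, 8, 5, 6, 7, 2, 3, 9, 1]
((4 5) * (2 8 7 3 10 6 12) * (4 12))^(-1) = (2 12 5 4 6 10 3 7 8)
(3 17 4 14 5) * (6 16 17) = (3 6 16 17 4 14 5) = [0, 1, 2, 6, 14, 3, 16, 7, 8, 9, 10, 11, 12, 13, 5, 15, 17, 4]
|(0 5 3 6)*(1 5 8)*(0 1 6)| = |(0 8 6 1 5 3)| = 6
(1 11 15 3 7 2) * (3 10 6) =[0, 11, 1, 7, 4, 5, 3, 2, 8, 9, 6, 15, 12, 13, 14, 10] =(1 11 15 10 6 3 7 2)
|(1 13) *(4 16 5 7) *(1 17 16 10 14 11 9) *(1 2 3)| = 13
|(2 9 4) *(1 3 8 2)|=6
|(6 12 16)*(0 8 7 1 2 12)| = 8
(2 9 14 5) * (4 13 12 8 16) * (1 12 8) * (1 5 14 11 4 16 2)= [0, 12, 9, 3, 13, 1, 6, 7, 2, 11, 10, 4, 5, 8, 14, 15, 16]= (16)(1 12 5)(2 9 11 4 13 8)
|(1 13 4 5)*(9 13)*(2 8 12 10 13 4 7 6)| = 28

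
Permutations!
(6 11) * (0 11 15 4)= [11, 1, 2, 3, 0, 5, 15, 7, 8, 9, 10, 6, 12, 13, 14, 4]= (0 11 6 15 4)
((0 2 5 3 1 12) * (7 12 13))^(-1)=((0 2 5 3 1 13 7 12))^(-1)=(0 12 7 13 1 3 5 2)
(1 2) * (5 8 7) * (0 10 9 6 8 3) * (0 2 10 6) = [6, 10, 1, 2, 4, 3, 8, 5, 7, 0, 9] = (0 6 8 7 5 3 2 1 10 9)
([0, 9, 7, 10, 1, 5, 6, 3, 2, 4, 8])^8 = [0, 4, 10, 2, 9, 5, 6, 8, 3, 1, 7]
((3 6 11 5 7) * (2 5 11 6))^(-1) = (11)(2 3 7 5)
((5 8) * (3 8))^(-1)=(3 5 8)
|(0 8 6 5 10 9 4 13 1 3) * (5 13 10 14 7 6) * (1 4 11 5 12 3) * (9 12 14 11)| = 10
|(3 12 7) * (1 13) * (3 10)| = |(1 13)(3 12 7 10)| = 4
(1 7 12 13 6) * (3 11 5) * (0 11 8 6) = (0 11 5 3 8 6 1 7 12 13) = [11, 7, 2, 8, 4, 3, 1, 12, 6, 9, 10, 5, 13, 0]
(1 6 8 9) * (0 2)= (0 2)(1 6 8 9)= [2, 6, 0, 3, 4, 5, 8, 7, 9, 1]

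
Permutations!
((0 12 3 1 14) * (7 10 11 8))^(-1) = ((0 12 3 1 14)(7 10 11 8))^(-1) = (0 14 1 3 12)(7 8 11 10)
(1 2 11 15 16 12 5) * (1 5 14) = (1 2 11 15 16 12 14) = [0, 2, 11, 3, 4, 5, 6, 7, 8, 9, 10, 15, 14, 13, 1, 16, 12]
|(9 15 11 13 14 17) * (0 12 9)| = 8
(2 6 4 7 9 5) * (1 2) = (1 2 6 4 7 9 5) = [0, 2, 6, 3, 7, 1, 4, 9, 8, 5]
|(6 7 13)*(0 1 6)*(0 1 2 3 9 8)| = |(0 2 3 9 8)(1 6 7 13)| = 20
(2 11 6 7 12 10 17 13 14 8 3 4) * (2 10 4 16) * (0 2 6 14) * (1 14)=(0 2 11 1 14 8 3 16 6 7 12 4 10 17 13)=[2, 14, 11, 16, 10, 5, 7, 12, 3, 9, 17, 1, 4, 0, 8, 15, 6, 13]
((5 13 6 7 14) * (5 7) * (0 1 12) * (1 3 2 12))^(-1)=(0 12 2 3)(5 6 13)(7 14)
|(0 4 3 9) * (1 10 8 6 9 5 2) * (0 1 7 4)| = |(1 10 8 6 9)(2 7 4 3 5)| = 5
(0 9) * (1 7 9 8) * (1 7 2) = [8, 2, 1, 3, 4, 5, 6, 9, 7, 0] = (0 8 7 9)(1 2)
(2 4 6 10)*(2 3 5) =(2 4 6 10 3 5) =[0, 1, 4, 5, 6, 2, 10, 7, 8, 9, 3]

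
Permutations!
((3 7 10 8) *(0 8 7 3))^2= ((0 8)(7 10))^2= (10)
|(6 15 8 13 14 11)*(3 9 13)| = |(3 9 13 14 11 6 15 8)| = 8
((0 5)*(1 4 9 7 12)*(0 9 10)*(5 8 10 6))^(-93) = (1 7 5 4 12 9 6) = ((0 8 10)(1 4 6 5 9 7 12))^(-93)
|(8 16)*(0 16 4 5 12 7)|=7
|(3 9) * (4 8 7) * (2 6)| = |(2 6)(3 9)(4 8 7)| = 6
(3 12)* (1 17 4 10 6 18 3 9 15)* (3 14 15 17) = (1 3 12 9 17 4 10 6 18 14 15) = [0, 3, 2, 12, 10, 5, 18, 7, 8, 17, 6, 11, 9, 13, 15, 1, 16, 4, 14]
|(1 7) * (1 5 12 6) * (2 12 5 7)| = |(1 2 12 6)| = 4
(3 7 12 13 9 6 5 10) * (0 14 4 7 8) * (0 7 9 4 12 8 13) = [14, 1, 2, 13, 9, 10, 5, 8, 7, 6, 3, 11, 0, 4, 12] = (0 14 12)(3 13 4 9 6 5 10)(7 8)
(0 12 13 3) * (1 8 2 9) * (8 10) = (0 12 13 3)(1 10 8 2 9) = [12, 10, 9, 0, 4, 5, 6, 7, 2, 1, 8, 11, 13, 3]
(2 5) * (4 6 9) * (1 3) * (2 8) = (1 3)(2 5 8)(4 6 9) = [0, 3, 5, 1, 6, 8, 9, 7, 2, 4]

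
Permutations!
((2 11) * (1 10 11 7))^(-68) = (1 11 7 10 2)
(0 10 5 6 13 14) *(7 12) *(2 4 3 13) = (0 10 5 6 2 4 3 13 14)(7 12) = [10, 1, 4, 13, 3, 6, 2, 12, 8, 9, 5, 11, 7, 14, 0]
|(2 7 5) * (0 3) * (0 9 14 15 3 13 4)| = |(0 13 4)(2 7 5)(3 9 14 15)| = 12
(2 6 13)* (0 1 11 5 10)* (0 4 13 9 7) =[1, 11, 6, 3, 13, 10, 9, 0, 8, 7, 4, 5, 12, 2] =(0 1 11 5 10 4 13 2 6 9 7)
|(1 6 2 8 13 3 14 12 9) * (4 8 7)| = 11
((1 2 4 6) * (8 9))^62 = (9)(1 4)(2 6)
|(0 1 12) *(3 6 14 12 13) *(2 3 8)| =|(0 1 13 8 2 3 6 14 12)| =9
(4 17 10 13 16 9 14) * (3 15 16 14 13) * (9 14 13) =(3 15 16 14 4 17 10) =[0, 1, 2, 15, 17, 5, 6, 7, 8, 9, 3, 11, 12, 13, 4, 16, 14, 10]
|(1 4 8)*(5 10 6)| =|(1 4 8)(5 10 6)| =3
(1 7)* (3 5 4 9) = (1 7)(3 5 4 9) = [0, 7, 2, 5, 9, 4, 6, 1, 8, 3]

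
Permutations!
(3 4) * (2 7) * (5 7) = [0, 1, 5, 4, 3, 7, 6, 2] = (2 5 7)(3 4)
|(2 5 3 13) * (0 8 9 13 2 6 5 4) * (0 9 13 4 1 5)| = 4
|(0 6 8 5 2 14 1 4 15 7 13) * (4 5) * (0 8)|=20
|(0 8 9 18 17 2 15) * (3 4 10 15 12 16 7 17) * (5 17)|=|(0 8 9 18 3 4 10 15)(2 12 16 7 5 17)|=24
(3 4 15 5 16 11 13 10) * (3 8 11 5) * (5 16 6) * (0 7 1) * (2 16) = [7, 0, 16, 4, 15, 6, 5, 1, 11, 9, 8, 13, 12, 10, 14, 3, 2] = (0 7 1)(2 16)(3 4 15)(5 6)(8 11 13 10)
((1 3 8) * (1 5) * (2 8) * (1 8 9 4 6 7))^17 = (1 9 7 2 6 3 4)(5 8)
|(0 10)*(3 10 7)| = 4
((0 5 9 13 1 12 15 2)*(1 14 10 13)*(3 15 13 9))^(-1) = ((0 5 3 15 2)(1 12 13 14 10 9))^(-1) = (0 2 15 3 5)(1 9 10 14 13 12)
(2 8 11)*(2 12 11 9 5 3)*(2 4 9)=(2 8)(3 4 9 5)(11 12)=[0, 1, 8, 4, 9, 3, 6, 7, 2, 5, 10, 12, 11]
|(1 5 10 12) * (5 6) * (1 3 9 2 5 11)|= 6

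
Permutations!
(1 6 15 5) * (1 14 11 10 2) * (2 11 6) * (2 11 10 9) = [0, 11, 1, 3, 4, 14, 15, 7, 8, 2, 10, 9, 12, 13, 6, 5] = (1 11 9 2)(5 14 6 15)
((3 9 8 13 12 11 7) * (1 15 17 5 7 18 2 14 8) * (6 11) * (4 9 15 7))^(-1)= ((1 7 3 15 17 5 4 9)(2 14 8 13 12 6 11 18))^(-1)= (1 9 4 5 17 15 3 7)(2 18 11 6 12 13 8 14)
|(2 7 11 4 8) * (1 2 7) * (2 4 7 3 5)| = |(1 4 8 3 5 2)(7 11)| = 6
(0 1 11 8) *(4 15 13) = (0 1 11 8)(4 15 13) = [1, 11, 2, 3, 15, 5, 6, 7, 0, 9, 10, 8, 12, 4, 14, 13]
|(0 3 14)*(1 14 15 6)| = 6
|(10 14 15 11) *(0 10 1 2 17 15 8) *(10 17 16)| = 10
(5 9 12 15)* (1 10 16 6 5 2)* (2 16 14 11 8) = (1 10 14 11 8 2)(5 9 12 15 16 6) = [0, 10, 1, 3, 4, 9, 5, 7, 2, 12, 14, 8, 15, 13, 11, 16, 6]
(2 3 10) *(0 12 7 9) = [12, 1, 3, 10, 4, 5, 6, 9, 8, 0, 2, 11, 7] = (0 12 7 9)(2 3 10)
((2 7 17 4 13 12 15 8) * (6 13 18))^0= (18)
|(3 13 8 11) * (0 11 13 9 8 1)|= 7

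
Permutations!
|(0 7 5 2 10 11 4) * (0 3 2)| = 15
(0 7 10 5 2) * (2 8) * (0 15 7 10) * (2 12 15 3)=(0 10 5 8 12 15 7)(2 3)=[10, 1, 3, 2, 4, 8, 6, 0, 12, 9, 5, 11, 15, 13, 14, 7]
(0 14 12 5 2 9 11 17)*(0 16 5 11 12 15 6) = [14, 1, 9, 3, 4, 2, 0, 7, 8, 12, 10, 17, 11, 13, 15, 6, 5, 16] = (0 14 15 6)(2 9 12 11 17 16 5)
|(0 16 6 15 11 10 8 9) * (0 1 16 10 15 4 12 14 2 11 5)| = |(0 10 8 9 1 16 6 4 12 14 2 11 15 5)| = 14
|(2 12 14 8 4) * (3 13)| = |(2 12 14 8 4)(3 13)| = 10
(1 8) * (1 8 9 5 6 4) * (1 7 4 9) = [0, 1, 2, 3, 7, 6, 9, 4, 8, 5] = (4 7)(5 6 9)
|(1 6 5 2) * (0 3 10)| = 12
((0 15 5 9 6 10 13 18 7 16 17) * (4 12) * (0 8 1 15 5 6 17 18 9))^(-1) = (0 5)(1 8 17 9 13 10 6 15)(4 12)(7 18 16)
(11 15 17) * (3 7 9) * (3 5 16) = [0, 1, 2, 7, 4, 16, 6, 9, 8, 5, 10, 15, 12, 13, 14, 17, 3, 11] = (3 7 9 5 16)(11 15 17)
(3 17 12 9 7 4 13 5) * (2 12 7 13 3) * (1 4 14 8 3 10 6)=[0, 4, 12, 17, 10, 2, 1, 14, 3, 13, 6, 11, 9, 5, 8, 15, 16, 7]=(1 4 10 6)(2 12 9 13 5)(3 17 7 14 8)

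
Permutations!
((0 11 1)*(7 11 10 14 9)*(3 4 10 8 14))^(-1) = (0 1 11 7 9 14 8)(3 10 4)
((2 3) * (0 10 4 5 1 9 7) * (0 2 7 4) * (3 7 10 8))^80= (10)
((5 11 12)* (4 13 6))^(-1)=(4 6 13)(5 12 11)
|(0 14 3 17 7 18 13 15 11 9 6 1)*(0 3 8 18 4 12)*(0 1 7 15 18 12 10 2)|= |(0 14 8 12 1 3 17 15 11 9 6 7 4 10 2)(13 18)|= 30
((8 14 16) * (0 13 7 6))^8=(8 16 14)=((0 13 7 6)(8 14 16))^8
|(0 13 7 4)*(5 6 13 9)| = 7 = |(0 9 5 6 13 7 4)|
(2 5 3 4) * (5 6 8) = (2 6 8 5 3 4) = [0, 1, 6, 4, 2, 3, 8, 7, 5]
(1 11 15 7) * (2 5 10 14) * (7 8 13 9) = [0, 11, 5, 3, 4, 10, 6, 1, 13, 7, 14, 15, 12, 9, 2, 8] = (1 11 15 8 13 9 7)(2 5 10 14)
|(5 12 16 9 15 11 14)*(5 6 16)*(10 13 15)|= |(5 12)(6 16 9 10 13 15 11 14)|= 8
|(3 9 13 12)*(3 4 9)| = |(4 9 13 12)| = 4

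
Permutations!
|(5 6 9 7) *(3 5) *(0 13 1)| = 15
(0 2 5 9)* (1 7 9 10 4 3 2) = (0 1 7 9)(2 5 10 4 3) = [1, 7, 5, 2, 3, 10, 6, 9, 8, 0, 4]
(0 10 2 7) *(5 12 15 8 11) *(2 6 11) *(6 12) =[10, 1, 7, 3, 4, 6, 11, 0, 2, 9, 12, 5, 15, 13, 14, 8] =(0 10 12 15 8 2 7)(5 6 11)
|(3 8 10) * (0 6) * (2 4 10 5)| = 6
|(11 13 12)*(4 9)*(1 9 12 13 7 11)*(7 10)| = |(13)(1 9 4 12)(7 11 10)| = 12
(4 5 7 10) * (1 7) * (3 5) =(1 7 10 4 3 5) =[0, 7, 2, 5, 3, 1, 6, 10, 8, 9, 4]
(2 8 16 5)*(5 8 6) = (2 6 5)(8 16) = [0, 1, 6, 3, 4, 2, 5, 7, 16, 9, 10, 11, 12, 13, 14, 15, 8]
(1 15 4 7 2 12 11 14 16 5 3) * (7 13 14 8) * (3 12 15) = (1 3)(2 15 4 13 14 16 5 12 11 8 7) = [0, 3, 15, 1, 13, 12, 6, 2, 7, 9, 10, 8, 11, 14, 16, 4, 5]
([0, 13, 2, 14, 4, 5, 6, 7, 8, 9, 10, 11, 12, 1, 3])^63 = [0, 13, 2, 14, 4, 5, 6, 7, 8, 9, 10, 11, 12, 1, 3]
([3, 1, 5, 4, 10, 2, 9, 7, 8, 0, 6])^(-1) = [9, 1, 5, 0, 3, 2, 10, 7, 8, 6, 4]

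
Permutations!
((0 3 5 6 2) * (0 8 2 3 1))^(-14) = (8)(3 5 6)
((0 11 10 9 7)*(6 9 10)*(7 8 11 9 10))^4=((0 9 8 11 6 10 7))^4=(0 6 9 10 8 7 11)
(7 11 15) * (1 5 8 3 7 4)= [0, 5, 2, 7, 1, 8, 6, 11, 3, 9, 10, 15, 12, 13, 14, 4]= (1 5 8 3 7 11 15 4)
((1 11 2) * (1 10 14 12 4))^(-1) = (1 4 12 14 10 2 11) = ((1 11 2 10 14 12 4))^(-1)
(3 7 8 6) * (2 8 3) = (2 8 6)(3 7) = [0, 1, 8, 7, 4, 5, 2, 3, 6]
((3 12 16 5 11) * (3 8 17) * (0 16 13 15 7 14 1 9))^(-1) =(0 9 1 14 7 15 13 12 3 17 8 11 5 16)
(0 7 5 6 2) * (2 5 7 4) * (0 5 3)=(7)(0 4 2 5 6 3)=[4, 1, 5, 0, 2, 6, 3, 7]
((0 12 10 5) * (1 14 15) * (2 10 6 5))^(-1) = (0 5 6 12)(1 15 14)(2 10)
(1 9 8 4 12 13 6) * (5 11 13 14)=(1 9 8 4 12 14 5 11 13 6)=[0, 9, 2, 3, 12, 11, 1, 7, 4, 8, 10, 13, 14, 6, 5]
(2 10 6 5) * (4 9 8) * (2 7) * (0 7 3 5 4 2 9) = [7, 1, 10, 5, 0, 3, 4, 9, 2, 8, 6] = (0 7 9 8 2 10 6 4)(3 5)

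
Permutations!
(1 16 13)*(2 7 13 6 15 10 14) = (1 16 6 15 10 14 2 7 13) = [0, 16, 7, 3, 4, 5, 15, 13, 8, 9, 14, 11, 12, 1, 2, 10, 6]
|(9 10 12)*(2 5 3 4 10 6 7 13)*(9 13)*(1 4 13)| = |(1 4 10 12)(2 5 3 13)(6 7 9)| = 12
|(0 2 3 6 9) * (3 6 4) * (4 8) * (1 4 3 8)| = |(0 2 6 9)(1 4 8 3)| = 4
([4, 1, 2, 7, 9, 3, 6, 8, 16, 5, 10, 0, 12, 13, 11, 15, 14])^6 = [8, 1, 2, 0, 16, 11, 6, 4, 9, 14, 10, 7, 12, 13, 3, 15, 5]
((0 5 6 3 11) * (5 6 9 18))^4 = (5 9 18)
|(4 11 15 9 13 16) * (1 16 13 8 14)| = 8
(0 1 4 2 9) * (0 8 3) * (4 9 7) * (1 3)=(0 3)(1 9 8)(2 7 4)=[3, 9, 7, 0, 2, 5, 6, 4, 1, 8]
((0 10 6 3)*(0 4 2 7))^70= ((0 10 6 3 4 2 7))^70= (10)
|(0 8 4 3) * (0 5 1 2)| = 7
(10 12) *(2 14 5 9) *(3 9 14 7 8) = (2 7 8 3 9)(5 14)(10 12) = [0, 1, 7, 9, 4, 14, 6, 8, 3, 2, 12, 11, 10, 13, 5]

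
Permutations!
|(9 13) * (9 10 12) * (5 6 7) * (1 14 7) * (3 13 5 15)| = |(1 14 7 15 3 13 10 12 9 5 6)| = 11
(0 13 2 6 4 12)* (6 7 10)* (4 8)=(0 13 2 7 10 6 8 4 12)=[13, 1, 7, 3, 12, 5, 8, 10, 4, 9, 6, 11, 0, 2]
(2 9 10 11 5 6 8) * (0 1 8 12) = (0 1 8 2 9 10 11 5 6 12) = [1, 8, 9, 3, 4, 6, 12, 7, 2, 10, 11, 5, 0]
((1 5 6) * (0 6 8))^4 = ((0 6 1 5 8))^4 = (0 8 5 1 6)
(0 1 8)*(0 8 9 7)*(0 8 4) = (0 1 9 7 8 4) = [1, 9, 2, 3, 0, 5, 6, 8, 4, 7]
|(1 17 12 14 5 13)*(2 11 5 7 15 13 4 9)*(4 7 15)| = 6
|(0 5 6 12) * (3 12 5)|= |(0 3 12)(5 6)|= 6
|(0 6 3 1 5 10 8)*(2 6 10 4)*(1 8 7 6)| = |(0 10 7 6 3 8)(1 5 4 2)| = 12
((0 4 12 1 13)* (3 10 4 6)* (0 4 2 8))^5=(0 8 2 10 3 6)(1 13 4 12)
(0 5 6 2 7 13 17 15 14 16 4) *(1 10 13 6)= (0 5 1 10 13 17 15 14 16 4)(2 7 6)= [5, 10, 7, 3, 0, 1, 2, 6, 8, 9, 13, 11, 12, 17, 16, 14, 4, 15]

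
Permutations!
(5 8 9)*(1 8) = (1 8 9 5) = [0, 8, 2, 3, 4, 1, 6, 7, 9, 5]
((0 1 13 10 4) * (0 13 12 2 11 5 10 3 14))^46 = ((0 1 12 2 11 5 10 4 13 3 14))^46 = (0 12 11 10 13 14 1 2 5 4 3)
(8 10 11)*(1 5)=[0, 5, 2, 3, 4, 1, 6, 7, 10, 9, 11, 8]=(1 5)(8 10 11)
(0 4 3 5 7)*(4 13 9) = (0 13 9 4 3 5 7) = [13, 1, 2, 5, 3, 7, 6, 0, 8, 4, 10, 11, 12, 9]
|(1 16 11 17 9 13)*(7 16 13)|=|(1 13)(7 16 11 17 9)|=10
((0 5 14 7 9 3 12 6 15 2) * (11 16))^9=(0 2 15 6 12 3 9 7 14 5)(11 16)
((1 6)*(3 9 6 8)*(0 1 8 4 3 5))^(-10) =((0 1 4 3 9 6 8 5))^(-10) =(0 8 9 4)(1 5 6 3)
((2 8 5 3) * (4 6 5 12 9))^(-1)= (2 3 5 6 4 9 12 8)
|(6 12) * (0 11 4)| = |(0 11 4)(6 12)| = 6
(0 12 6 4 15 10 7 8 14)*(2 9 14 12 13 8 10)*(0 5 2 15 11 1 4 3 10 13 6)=[6, 4, 9, 10, 11, 2, 3, 13, 12, 14, 7, 1, 0, 8, 5, 15]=(15)(0 6 3 10 7 13 8 12)(1 4 11)(2 9 14 5)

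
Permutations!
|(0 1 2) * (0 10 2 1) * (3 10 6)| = 4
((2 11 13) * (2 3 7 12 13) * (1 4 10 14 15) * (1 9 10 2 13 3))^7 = (1 2 13 4 11)(3 7 12)(9 15 14 10)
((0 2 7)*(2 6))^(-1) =((0 6 2 7))^(-1) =(0 7 2 6)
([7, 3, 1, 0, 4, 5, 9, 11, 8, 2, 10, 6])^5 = [2, 6, 11, 9, 4, 5, 0, 1, 8, 7, 10, 3]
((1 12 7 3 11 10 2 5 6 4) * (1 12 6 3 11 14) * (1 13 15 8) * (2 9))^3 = (1 12 10 5 13)(2 14 8 4 11)(3 15 6 7 9)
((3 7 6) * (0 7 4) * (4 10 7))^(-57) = ((0 4)(3 10 7 6))^(-57) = (0 4)(3 6 7 10)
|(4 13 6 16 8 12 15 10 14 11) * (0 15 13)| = |(0 15 10 14 11 4)(6 16 8 12 13)| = 30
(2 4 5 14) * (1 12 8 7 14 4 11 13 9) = (1 12 8 7 14 2 11 13 9)(4 5) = [0, 12, 11, 3, 5, 4, 6, 14, 7, 1, 10, 13, 8, 9, 2]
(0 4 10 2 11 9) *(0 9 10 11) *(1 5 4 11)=(0 11 10 2)(1 5 4)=[11, 5, 0, 3, 1, 4, 6, 7, 8, 9, 2, 10]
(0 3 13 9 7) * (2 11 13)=(0 3 2 11 13 9 7)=[3, 1, 11, 2, 4, 5, 6, 0, 8, 7, 10, 13, 12, 9]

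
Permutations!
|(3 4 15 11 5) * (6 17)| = |(3 4 15 11 5)(6 17)| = 10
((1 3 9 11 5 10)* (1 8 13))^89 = (1 3 9 11 5 10 8 13)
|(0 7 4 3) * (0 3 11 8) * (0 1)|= |(0 7 4 11 8 1)|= 6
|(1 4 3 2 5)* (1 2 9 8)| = |(1 4 3 9 8)(2 5)| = 10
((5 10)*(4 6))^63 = (4 6)(5 10)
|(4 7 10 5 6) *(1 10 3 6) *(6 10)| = |(1 6 4 7 3 10 5)| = 7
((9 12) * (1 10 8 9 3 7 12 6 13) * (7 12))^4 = ((1 10 8 9 6 13)(3 12))^4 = (1 6 8)(9 10 13)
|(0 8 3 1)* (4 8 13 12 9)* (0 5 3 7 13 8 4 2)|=|(0 8 7 13 12 9 2)(1 5 3)|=21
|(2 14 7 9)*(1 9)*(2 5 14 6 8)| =|(1 9 5 14 7)(2 6 8)| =15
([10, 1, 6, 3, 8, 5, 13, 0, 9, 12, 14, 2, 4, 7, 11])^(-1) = [7, 1, 11, 3, 12, 5, 2, 13, 4, 8, 0, 14, 9, 6, 10]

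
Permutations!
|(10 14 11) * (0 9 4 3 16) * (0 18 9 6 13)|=15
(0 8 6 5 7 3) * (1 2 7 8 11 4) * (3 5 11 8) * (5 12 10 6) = (0 8 5 3)(1 2 7 12 10 6 11 4) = [8, 2, 7, 0, 1, 3, 11, 12, 5, 9, 6, 4, 10]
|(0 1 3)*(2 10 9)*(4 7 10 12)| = 6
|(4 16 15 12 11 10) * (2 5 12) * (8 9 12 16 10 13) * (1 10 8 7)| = |(1 10 4 8 9 12 11 13 7)(2 5 16 15)| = 36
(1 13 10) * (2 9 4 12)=(1 13 10)(2 9 4 12)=[0, 13, 9, 3, 12, 5, 6, 7, 8, 4, 1, 11, 2, 10]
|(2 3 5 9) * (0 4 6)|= |(0 4 6)(2 3 5 9)|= 12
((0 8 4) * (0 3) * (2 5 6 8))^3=(0 6 3 5 4 2 8)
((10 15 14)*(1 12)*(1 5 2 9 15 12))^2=(2 15 10 5 9 14 12)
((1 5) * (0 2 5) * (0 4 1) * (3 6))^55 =((0 2 5)(1 4)(3 6))^55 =(0 2 5)(1 4)(3 6)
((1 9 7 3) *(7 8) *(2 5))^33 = ((1 9 8 7 3)(2 5))^33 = (1 7 9 3 8)(2 5)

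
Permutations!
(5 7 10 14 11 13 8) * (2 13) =[0, 1, 13, 3, 4, 7, 6, 10, 5, 9, 14, 2, 12, 8, 11] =(2 13 8 5 7 10 14 11)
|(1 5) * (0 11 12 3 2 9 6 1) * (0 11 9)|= |(0 9 6 1 5 11 12 3 2)|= 9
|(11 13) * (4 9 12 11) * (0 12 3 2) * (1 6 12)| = |(0 1 6 12 11 13 4 9 3 2)| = 10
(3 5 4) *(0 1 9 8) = (0 1 9 8)(3 5 4) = [1, 9, 2, 5, 3, 4, 6, 7, 0, 8]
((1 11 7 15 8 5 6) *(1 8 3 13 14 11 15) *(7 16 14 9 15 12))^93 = ((1 12 7)(3 13 9 15)(5 6 8)(11 16 14))^93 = (16)(3 13 9 15)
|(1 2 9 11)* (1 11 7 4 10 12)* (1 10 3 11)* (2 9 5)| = 6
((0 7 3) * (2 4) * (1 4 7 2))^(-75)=((0 2 7 3)(1 4))^(-75)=(0 2 7 3)(1 4)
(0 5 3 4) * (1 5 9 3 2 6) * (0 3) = (0 9)(1 5 2 6)(3 4) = [9, 5, 6, 4, 3, 2, 1, 7, 8, 0]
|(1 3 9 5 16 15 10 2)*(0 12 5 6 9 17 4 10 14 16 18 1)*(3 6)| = |(0 12 5 18 1 6 9 3 17 4 10 2)(14 16 15)| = 12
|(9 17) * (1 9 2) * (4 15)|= |(1 9 17 2)(4 15)|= 4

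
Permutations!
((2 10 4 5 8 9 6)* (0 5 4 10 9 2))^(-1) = (10)(0 6 9 2 8 5)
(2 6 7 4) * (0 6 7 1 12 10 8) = [6, 12, 7, 3, 2, 5, 1, 4, 0, 9, 8, 11, 10] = (0 6 1 12 10 8)(2 7 4)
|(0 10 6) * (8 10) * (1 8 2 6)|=3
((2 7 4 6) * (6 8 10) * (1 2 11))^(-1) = (1 11 6 10 8 4 7 2)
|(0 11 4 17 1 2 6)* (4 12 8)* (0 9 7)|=11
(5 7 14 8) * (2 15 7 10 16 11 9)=(2 15 7 14 8 5 10 16 11 9)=[0, 1, 15, 3, 4, 10, 6, 14, 5, 2, 16, 9, 12, 13, 8, 7, 11]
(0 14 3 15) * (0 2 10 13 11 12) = (0 14 3 15 2 10 13 11 12) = [14, 1, 10, 15, 4, 5, 6, 7, 8, 9, 13, 12, 0, 11, 3, 2]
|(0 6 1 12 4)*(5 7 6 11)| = |(0 11 5 7 6 1 12 4)| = 8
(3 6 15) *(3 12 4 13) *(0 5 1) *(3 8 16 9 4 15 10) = [5, 0, 2, 6, 13, 1, 10, 7, 16, 4, 3, 11, 15, 8, 14, 12, 9] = (0 5 1)(3 6 10)(4 13 8 16 9)(12 15)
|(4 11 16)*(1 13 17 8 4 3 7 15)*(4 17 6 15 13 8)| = 11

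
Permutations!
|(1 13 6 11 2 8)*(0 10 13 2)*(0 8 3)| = |(0 10 13 6 11 8 1 2 3)| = 9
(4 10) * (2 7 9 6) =(2 7 9 6)(4 10) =[0, 1, 7, 3, 10, 5, 2, 9, 8, 6, 4]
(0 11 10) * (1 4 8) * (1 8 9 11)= (0 1 4 9 11 10)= [1, 4, 2, 3, 9, 5, 6, 7, 8, 11, 0, 10]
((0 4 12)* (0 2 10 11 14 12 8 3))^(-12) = ((0 4 8 3)(2 10 11 14 12))^(-12) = (2 14 10 12 11)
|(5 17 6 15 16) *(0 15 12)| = |(0 15 16 5 17 6 12)| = 7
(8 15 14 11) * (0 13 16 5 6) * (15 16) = (0 13 15 14 11 8 16 5 6) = [13, 1, 2, 3, 4, 6, 0, 7, 16, 9, 10, 8, 12, 15, 11, 14, 5]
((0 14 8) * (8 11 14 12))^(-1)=(0 8 12)(11 14)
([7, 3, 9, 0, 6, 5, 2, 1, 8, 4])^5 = [7, 3, 9, 0, 6, 5, 2, 1, 8, 4]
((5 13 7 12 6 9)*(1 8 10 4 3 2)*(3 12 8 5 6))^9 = ((1 5 13 7 8 10 4 12 3 2)(6 9))^9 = (1 2 3 12 4 10 8 7 13 5)(6 9)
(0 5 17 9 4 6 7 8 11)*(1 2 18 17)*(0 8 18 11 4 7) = (0 5 1 2 11 8 4 6)(7 18 17 9) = [5, 2, 11, 3, 6, 1, 0, 18, 4, 7, 10, 8, 12, 13, 14, 15, 16, 9, 17]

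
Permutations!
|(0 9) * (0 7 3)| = |(0 9 7 3)| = 4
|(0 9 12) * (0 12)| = 2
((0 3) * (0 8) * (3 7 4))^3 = ((0 7 4 3 8))^3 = (0 3 7 8 4)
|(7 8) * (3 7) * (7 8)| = 2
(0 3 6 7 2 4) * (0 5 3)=(2 4 5 3 6 7)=[0, 1, 4, 6, 5, 3, 7, 2]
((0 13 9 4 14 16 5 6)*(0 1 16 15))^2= ((0 13 9 4 14 15)(1 16 5 6))^2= (0 9 14)(1 5)(4 15 13)(6 16)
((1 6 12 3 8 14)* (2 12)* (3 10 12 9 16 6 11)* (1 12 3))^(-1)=(1 11)(2 6 16 9)(3 10 12 14 8)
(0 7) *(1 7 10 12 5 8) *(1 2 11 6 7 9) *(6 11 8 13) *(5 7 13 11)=(0 10 12 7)(1 9)(2 8)(5 11)(6 13)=[10, 9, 8, 3, 4, 11, 13, 0, 2, 1, 12, 5, 7, 6]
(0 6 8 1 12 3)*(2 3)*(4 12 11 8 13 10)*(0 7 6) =(1 11 8)(2 3 7 6 13 10 4 12) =[0, 11, 3, 7, 12, 5, 13, 6, 1, 9, 4, 8, 2, 10]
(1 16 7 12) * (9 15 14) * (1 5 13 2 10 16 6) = (1 6)(2 10 16 7 12 5 13)(9 15 14) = [0, 6, 10, 3, 4, 13, 1, 12, 8, 15, 16, 11, 5, 2, 9, 14, 7]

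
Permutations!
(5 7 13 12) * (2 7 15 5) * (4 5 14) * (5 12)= (2 7 13 5 15 14 4 12)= [0, 1, 7, 3, 12, 15, 6, 13, 8, 9, 10, 11, 2, 5, 4, 14]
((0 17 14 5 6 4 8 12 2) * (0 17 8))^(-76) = ((0 8 12 2 17 14 5 6 4))^(-76) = (0 14 8 5 12 6 2 4 17)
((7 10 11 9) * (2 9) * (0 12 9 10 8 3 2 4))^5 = (0 3)(2 12)(4 8)(7 11)(9 10)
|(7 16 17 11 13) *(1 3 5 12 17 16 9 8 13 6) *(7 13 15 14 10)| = |(1 3 5 12 17 11 6)(7 9 8 15 14 10)| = 42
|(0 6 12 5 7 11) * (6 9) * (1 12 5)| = |(0 9 6 5 7 11)(1 12)| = 6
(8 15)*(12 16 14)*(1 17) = (1 17)(8 15)(12 16 14) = [0, 17, 2, 3, 4, 5, 6, 7, 15, 9, 10, 11, 16, 13, 12, 8, 14, 1]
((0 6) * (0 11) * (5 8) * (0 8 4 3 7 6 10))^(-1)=((0 10)(3 7 6 11 8 5 4))^(-1)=(0 10)(3 4 5 8 11 6 7)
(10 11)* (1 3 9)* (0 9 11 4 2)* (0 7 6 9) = [0, 3, 7, 11, 2, 5, 9, 6, 8, 1, 4, 10] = (1 3 11 10 4 2 7 6 9)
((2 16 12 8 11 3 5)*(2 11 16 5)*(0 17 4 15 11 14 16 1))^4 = ((0 17 4 15 11 3 2 5 14 16 12 8 1))^4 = (0 11 14 1 15 5 8 4 2 12 17 3 16)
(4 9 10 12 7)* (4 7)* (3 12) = (3 12 4 9 10) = [0, 1, 2, 12, 9, 5, 6, 7, 8, 10, 3, 11, 4]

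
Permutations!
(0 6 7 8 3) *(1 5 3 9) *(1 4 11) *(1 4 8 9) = [6, 5, 2, 0, 11, 3, 7, 9, 1, 8, 10, 4] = (0 6 7 9 8 1 5 3)(4 11)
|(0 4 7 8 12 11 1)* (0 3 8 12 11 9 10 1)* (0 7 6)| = 24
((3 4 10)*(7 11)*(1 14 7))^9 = ((1 14 7 11)(3 4 10))^9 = (1 14 7 11)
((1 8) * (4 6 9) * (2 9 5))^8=(2 6 9 5 4)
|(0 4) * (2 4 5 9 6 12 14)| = 8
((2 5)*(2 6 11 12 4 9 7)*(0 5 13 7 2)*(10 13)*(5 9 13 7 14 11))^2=(0 2 7 9 10)(4 14 12 13 11)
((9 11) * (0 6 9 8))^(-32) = (0 11 6 8 9)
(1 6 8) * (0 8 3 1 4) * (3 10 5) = (0 8 4)(1 6 10 5 3) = [8, 6, 2, 1, 0, 3, 10, 7, 4, 9, 5]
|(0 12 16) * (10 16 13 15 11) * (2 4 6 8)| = |(0 12 13 15 11 10 16)(2 4 6 8)| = 28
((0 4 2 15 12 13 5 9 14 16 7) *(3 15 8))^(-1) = ((0 4 2 8 3 15 12 13 5 9 14 16 7))^(-1) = (0 7 16 14 9 5 13 12 15 3 8 2 4)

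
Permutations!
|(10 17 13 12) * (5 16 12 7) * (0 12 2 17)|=6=|(0 12 10)(2 17 13 7 5 16)|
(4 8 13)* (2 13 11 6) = (2 13 4 8 11 6) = [0, 1, 13, 3, 8, 5, 2, 7, 11, 9, 10, 6, 12, 4]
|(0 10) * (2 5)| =2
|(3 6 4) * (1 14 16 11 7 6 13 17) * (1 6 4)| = |(1 14 16 11 7 4 3 13 17 6)| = 10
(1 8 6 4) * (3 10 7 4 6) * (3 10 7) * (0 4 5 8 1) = [4, 1, 2, 7, 0, 8, 6, 5, 10, 9, 3] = (0 4)(3 7 5 8 10)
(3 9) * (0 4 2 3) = [4, 1, 3, 9, 2, 5, 6, 7, 8, 0] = (0 4 2 3 9)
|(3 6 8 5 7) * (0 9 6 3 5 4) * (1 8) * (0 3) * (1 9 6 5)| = |(0 6 9 5 7 1 8 4 3)| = 9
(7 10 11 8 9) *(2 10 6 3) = (2 10 11 8 9 7 6 3) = [0, 1, 10, 2, 4, 5, 3, 6, 9, 7, 11, 8]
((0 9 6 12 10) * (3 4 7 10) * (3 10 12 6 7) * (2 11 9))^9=(0 11 7 10 2 9 12)(3 4)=((0 2 11 9 7 12 10)(3 4))^9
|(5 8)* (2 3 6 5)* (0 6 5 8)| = |(0 6 8 2 3 5)| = 6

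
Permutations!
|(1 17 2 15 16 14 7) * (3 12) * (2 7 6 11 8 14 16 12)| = 12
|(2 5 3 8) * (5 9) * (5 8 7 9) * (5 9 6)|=|(2 9 8)(3 7 6 5)|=12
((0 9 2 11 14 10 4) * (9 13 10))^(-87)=((0 13 10 4)(2 11 14 9))^(-87)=(0 13 10 4)(2 11 14 9)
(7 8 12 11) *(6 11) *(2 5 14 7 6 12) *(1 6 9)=(1 6 11 9)(2 5 14 7 8)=[0, 6, 5, 3, 4, 14, 11, 8, 2, 1, 10, 9, 12, 13, 7]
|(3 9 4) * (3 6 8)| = 5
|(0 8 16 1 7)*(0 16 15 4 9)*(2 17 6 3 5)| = 15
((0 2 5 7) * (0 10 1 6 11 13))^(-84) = (0 6 7)(1 5 13)(2 11 10)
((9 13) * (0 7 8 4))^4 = (13)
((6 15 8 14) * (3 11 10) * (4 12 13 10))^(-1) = ((3 11 4 12 13 10)(6 15 8 14))^(-1) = (3 10 13 12 4 11)(6 14 8 15)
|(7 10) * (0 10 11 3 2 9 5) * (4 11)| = 9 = |(0 10 7 4 11 3 2 9 5)|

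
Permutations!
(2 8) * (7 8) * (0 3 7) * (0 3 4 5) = (0 4 5)(2 3 7 8) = [4, 1, 3, 7, 5, 0, 6, 8, 2]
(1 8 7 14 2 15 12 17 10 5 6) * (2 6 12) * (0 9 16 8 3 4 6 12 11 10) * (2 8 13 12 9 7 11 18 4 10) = (0 7 14 9 16 13 12 17)(1 3 10 5 18 4 6)(2 15 8 11) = [7, 3, 15, 10, 6, 18, 1, 14, 11, 16, 5, 2, 17, 12, 9, 8, 13, 0, 4]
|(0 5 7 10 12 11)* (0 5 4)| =10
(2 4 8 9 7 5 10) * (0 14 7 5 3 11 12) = [14, 1, 4, 11, 8, 10, 6, 3, 9, 5, 2, 12, 0, 13, 7] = (0 14 7 3 11 12)(2 4 8 9 5 10)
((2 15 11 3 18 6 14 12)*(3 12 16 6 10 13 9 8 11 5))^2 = (2 5 18 13 8 12 15 3 10 9 11)(6 16 14) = ((2 15 5 3 18 10 13 9 8 11 12)(6 14 16))^2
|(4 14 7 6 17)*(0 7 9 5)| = 8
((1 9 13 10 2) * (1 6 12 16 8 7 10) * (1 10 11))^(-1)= (1 11 7 8 16 12 6 2 10 13 9)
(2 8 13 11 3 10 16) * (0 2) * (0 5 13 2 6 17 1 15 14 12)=(0 6 17 1 15 14 12)(2 8)(3 10 16 5 13 11)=[6, 15, 8, 10, 4, 13, 17, 7, 2, 9, 16, 3, 0, 11, 12, 14, 5, 1]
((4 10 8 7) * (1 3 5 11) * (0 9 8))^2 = ((0 9 8 7 4 10)(1 3 5 11))^2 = (0 8 4)(1 5)(3 11)(7 10 9)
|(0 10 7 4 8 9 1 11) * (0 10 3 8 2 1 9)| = |(0 3 8)(1 11 10 7 4 2)| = 6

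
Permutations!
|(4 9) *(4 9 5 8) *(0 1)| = |(9)(0 1)(4 5 8)| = 6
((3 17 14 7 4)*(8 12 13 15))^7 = (3 14 4 17 7)(8 15 13 12)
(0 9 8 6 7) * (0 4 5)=(0 9 8 6 7 4 5)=[9, 1, 2, 3, 5, 0, 7, 4, 6, 8]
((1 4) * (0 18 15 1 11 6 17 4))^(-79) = (0 18 15 1)(4 11 6 17)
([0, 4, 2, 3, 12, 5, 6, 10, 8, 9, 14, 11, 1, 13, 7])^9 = (14)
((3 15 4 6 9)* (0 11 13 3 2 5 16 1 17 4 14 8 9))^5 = (0 14 16)(1 11 8)(2 4 3)(5 6 15)(9 17 13) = ((0 11 13 3 15 14 8 9 2 5 16 1 17 4 6))^5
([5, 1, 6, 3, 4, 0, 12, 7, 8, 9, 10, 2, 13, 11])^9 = [5, 1, 11, 3, 4, 0, 2, 7, 8, 9, 10, 13, 6, 12]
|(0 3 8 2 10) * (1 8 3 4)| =6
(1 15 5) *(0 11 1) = (0 11 1 15 5) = [11, 15, 2, 3, 4, 0, 6, 7, 8, 9, 10, 1, 12, 13, 14, 5]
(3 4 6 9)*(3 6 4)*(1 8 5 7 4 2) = (1 8 5 7 4 2)(6 9) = [0, 8, 1, 3, 2, 7, 9, 4, 5, 6]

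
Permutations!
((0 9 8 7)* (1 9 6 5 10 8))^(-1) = ((0 6 5 10 8 7)(1 9))^(-1) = (0 7 8 10 5 6)(1 9)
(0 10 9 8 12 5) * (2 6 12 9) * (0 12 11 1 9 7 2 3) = (0 10 3)(1 9 8 7 2 6 11)(5 12) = [10, 9, 6, 0, 4, 12, 11, 2, 7, 8, 3, 1, 5]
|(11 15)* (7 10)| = |(7 10)(11 15)| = 2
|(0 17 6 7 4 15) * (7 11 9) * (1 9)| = |(0 17 6 11 1 9 7 4 15)| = 9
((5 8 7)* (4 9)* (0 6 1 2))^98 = ((0 6 1 2)(4 9)(5 8 7))^98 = (9)(0 1)(2 6)(5 7 8)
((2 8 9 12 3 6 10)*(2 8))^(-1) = (3 12 9 8 10 6)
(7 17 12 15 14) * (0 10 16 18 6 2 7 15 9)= (0 10 16 18 6 2 7 17 12 9)(14 15)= [10, 1, 7, 3, 4, 5, 2, 17, 8, 0, 16, 11, 9, 13, 15, 14, 18, 12, 6]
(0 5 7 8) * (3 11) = [5, 1, 2, 11, 4, 7, 6, 8, 0, 9, 10, 3] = (0 5 7 8)(3 11)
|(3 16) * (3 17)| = 3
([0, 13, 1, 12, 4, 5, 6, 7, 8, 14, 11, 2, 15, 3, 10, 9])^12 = (1 3 15 14 11)(2 13 12 9 10)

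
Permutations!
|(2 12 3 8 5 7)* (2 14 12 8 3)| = |(2 8 5 7 14 12)| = 6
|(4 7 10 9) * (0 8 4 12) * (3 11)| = 14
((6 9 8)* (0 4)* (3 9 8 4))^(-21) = (0 4 9 3)(6 8)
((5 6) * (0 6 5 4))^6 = ((0 6 4))^6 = (6)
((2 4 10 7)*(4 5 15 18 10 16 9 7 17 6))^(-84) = ((2 5 15 18 10 17 6 4 16 9 7))^(-84) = (2 10 16 5 17 9 15 6 7 18 4)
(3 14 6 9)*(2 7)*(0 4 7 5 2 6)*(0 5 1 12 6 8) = (0 4 7 8)(1 12 6 9 3 14 5 2) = [4, 12, 1, 14, 7, 2, 9, 8, 0, 3, 10, 11, 6, 13, 5]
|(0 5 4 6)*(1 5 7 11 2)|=8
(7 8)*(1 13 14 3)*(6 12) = (1 13 14 3)(6 12)(7 8) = [0, 13, 2, 1, 4, 5, 12, 8, 7, 9, 10, 11, 6, 14, 3]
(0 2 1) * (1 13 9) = (0 2 13 9 1) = [2, 0, 13, 3, 4, 5, 6, 7, 8, 1, 10, 11, 12, 9]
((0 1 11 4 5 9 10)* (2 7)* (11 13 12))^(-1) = (0 10 9 5 4 11 12 13 1)(2 7)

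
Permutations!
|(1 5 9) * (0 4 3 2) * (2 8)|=15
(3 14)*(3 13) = [0, 1, 2, 14, 4, 5, 6, 7, 8, 9, 10, 11, 12, 3, 13] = (3 14 13)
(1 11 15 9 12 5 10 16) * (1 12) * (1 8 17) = [0, 11, 2, 3, 4, 10, 6, 7, 17, 8, 16, 15, 5, 13, 14, 9, 12, 1] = (1 11 15 9 8 17)(5 10 16 12)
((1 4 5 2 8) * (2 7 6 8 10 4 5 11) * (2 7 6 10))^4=(11)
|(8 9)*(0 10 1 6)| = 4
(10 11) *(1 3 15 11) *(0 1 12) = [1, 3, 2, 15, 4, 5, 6, 7, 8, 9, 12, 10, 0, 13, 14, 11] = (0 1 3 15 11 10 12)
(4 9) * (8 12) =[0, 1, 2, 3, 9, 5, 6, 7, 12, 4, 10, 11, 8] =(4 9)(8 12)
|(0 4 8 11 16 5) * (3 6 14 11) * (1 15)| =|(0 4 8 3 6 14 11 16 5)(1 15)| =18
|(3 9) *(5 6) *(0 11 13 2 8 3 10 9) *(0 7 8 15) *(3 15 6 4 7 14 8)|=|(0 11 13 2 6 5 4 7 3 14 8 15)(9 10)|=12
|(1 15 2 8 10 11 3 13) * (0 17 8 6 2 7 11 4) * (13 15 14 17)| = 8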